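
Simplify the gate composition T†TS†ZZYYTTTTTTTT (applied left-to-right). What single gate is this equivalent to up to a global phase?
S†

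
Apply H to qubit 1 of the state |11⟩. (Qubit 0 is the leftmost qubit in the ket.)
1/√2|10⟩ - 1/√2|11⟩

H on qubit 1 mixes each pair of kets that differ only in qubit 1: amplitudes (a, b) of (|…0…⟩, |…1…⟩) become ((a + b)/√2, (a − b)/√2). Kets absent from the input have amplitude 0.
(|10⟩, |11⟩): (a, b) = (0, 1) → (1/√2, -1/√2)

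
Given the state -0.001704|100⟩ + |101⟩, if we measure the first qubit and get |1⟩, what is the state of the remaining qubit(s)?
-0.001704|00⟩ + |01⟩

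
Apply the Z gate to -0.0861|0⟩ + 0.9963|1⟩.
-0.0861|0⟩ - 0.9963|1⟩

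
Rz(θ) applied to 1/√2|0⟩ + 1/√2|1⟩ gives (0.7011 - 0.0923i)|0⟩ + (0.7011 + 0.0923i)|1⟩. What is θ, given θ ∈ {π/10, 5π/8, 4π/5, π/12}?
π/12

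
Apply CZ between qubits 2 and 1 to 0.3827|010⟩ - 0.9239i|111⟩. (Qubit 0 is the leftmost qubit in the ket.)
0.3827|010⟩ + 0.9239i|111⟩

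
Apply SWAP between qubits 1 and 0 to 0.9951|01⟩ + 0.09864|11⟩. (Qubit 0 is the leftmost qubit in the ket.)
0.9951|10⟩ + 0.09864|11⟩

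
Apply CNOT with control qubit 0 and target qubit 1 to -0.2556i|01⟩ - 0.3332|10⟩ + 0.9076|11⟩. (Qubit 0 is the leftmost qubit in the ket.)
-0.2556i|01⟩ + 0.9076|10⟩ - 0.3332|11⟩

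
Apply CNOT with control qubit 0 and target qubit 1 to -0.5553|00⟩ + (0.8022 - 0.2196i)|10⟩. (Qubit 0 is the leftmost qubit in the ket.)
-0.5553|00⟩ + (0.8022 - 0.2196i)|11⟩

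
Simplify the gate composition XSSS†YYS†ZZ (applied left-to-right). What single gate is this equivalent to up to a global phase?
X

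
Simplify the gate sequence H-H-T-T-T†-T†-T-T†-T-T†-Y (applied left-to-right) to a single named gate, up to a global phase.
Y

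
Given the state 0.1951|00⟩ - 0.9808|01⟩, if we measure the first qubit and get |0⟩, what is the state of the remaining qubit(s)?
0.1951|0⟩ - 0.9808|1⟩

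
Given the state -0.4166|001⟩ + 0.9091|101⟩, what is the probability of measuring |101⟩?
0.8265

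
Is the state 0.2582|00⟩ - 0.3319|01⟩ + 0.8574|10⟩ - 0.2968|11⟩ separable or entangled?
Entangled

Writing the state as a|00⟩ + b|01⟩ + c|10⟩ + d|11⟩, it is a product state iff ad − bc = 0.
Here (a, b, c, d) = (0.2582, -0.3319, 0.8574, -0.2968): ad − bc = (0.2582)(-0.2968) − (-0.3319)(0.8574) = 0.2079 ≠ 0, so the state is entangled.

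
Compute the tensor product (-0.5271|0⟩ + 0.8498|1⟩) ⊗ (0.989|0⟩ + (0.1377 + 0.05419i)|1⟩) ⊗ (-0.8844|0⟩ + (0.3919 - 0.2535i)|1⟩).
0.461|000⟩ + (-0.2043 + 0.1322i)|001⟩ + (0.06419 + 0.02526i)|010⟩ + (-0.03569 + 0.007205i)|011⟩ - 0.7433|100⟩ + (0.3294 - 0.2131i)|101⟩ + (-0.1035 - 0.04073i)|110⟩ + (0.05753 - 0.01162i)|111⟩

amp(|b₁b₂…⟩) = product of the factor amplitudes for bits b₁, b₂, …; only kets whose every factor amplitude is nonzero survive.
|000⟩: (-0.5271)(0.989)(-0.8844) = 0.461
|001⟩: (-0.5271)(0.989)(0.3919 - 0.2535i) = (-0.2043 + 0.1322i)
|010⟩: (-0.5271)(0.1377 + 0.05419i)(-0.8844) = (0.06419 + 0.02526i)
|011⟩: (-0.5271)(0.1377 + 0.05419i)(0.3919 - 0.2535i) = (-0.03569 + 0.007205i)
|100⟩: (0.8498)(0.989)(-0.8844) = -0.7433
|101⟩: (0.8498)(0.989)(0.3919 - 0.2535i) = (0.3294 - 0.2131i)
|110⟩: (0.8498)(0.1377 + 0.05419i)(-0.8844) = (-0.1035 - 0.04073i)
|111⟩: (0.8498)(0.1377 + 0.05419i)(0.3919 - 0.2535i) = (0.05753 - 0.01162i)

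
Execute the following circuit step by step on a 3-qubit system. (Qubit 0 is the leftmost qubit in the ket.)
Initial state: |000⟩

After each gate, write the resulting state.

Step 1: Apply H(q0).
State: 1/√2|000⟩ + 1/√2|100⟩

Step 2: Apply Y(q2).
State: (1/√2)i|001⟩ + (1/√2)i|101⟩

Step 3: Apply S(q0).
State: (1/√2)i|001⟩ - 1/√2|101⟩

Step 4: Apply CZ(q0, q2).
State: (1/√2)i|001⟩ + 1/√2|101⟩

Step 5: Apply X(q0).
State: 1/√2|001⟩ + (1/√2)i|101⟩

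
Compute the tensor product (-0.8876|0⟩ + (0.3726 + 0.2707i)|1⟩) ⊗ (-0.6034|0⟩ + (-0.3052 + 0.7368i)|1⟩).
0.5356|00⟩ + (0.2709 - 0.654i)|01⟩ + (-0.2248 - 0.1633i)|10⟩ + (-0.3132 + 0.1919i)|11⟩

amp(|b₁b₂…⟩) = product of the factor amplitudes for bits b₁, b₂, …; only kets whose every factor amplitude is nonzero survive.
|00⟩: (-0.8876)(-0.6034) = 0.5356
|01⟩: (-0.8876)(-0.3052 + 0.7368i) = (0.2709 - 0.654i)
|10⟩: (0.3726 + 0.2707i)(-0.6034) = (-0.2248 - 0.1633i)
|11⟩: (0.3726 + 0.2707i)(-0.3052 + 0.7368i) = (-0.3132 + 0.1919i)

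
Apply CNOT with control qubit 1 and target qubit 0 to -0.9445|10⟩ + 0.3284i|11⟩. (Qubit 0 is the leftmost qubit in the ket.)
0.3284i|01⟩ - 0.9445|10⟩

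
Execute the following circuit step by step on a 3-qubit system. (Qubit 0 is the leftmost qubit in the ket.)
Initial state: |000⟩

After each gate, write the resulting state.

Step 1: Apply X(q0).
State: |100⟩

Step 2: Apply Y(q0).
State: -i|000⟩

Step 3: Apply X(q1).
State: -i|010⟩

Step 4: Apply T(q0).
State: -i|010⟩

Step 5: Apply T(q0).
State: -i|010⟩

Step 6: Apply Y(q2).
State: |011⟩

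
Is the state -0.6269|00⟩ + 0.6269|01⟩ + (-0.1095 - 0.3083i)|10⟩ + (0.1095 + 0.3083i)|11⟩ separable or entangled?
Separable

Writing the state as a|00⟩ + b|01⟩ + c|10⟩ + d|11⟩, it is a product state iff ad − bc = 0.
Here (a, b, c, d) = (-0.6269, 0.6269, (-0.1095 - 0.3083i), (0.1095 + 0.3083i)): ad − bc = (-0.6269)(0.1095 + 0.3083i) − (0.6269)(-0.1095 - 0.3083i) = 0, so the state is separable.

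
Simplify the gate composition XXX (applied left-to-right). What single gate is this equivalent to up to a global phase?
X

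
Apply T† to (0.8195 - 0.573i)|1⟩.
(0.1743 - 0.9846i)|1⟩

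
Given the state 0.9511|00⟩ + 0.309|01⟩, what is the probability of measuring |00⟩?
0.9046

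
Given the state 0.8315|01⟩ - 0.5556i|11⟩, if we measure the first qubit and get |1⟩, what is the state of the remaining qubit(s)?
-i|1⟩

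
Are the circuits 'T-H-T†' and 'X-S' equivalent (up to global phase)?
No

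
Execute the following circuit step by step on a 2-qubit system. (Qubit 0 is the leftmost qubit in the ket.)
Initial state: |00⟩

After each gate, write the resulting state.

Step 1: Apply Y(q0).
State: i|10⟩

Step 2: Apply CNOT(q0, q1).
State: i|11⟩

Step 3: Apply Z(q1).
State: -i|11⟩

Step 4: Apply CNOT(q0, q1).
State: -i|10⟩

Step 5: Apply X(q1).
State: -i|11⟩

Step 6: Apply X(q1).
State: -i|10⟩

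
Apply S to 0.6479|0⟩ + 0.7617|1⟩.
0.6479|0⟩ + 0.7617i|1⟩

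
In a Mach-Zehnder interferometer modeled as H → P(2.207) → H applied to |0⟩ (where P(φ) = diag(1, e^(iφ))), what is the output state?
(0.2029 + 0.4022i)|0⟩ + (0.7971 - 0.4022i)|1⟩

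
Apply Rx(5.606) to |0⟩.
-0.9432|0⟩ - 0.3322i|1⟩

Rx(5.606) = [[cos(θ/2), −i·sin(θ/2)], [−i·sin(θ/2), cos(θ/2)]]; θ = 5.606, cos(θ/2) ≈ -0.943223, sin(θ/2) ≈ 0.33216.
With a = amp(|0⟩) = 1 and b = amp(|1⟩) = 0:
new amp(|0⟩) = (-0.943223)·a + (-0.33216i)·b = -0.9432
new amp(|1⟩) = (-0.33216i)·a + (-0.943223)·b = -0.3322i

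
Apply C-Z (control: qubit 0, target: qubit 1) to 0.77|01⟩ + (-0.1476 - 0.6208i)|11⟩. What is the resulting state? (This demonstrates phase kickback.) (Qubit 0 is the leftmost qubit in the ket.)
0.77|01⟩ + (0.1476 + 0.6208i)|11⟩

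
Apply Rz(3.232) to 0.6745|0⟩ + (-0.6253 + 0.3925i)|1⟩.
(-0.03048 - 0.6738i)|0⟩ + (-0.3638 - 0.6424i)|1⟩

Rz(3.232) = [[e^(−iθ/2), 0], [0, e^(iθ/2)]] with e^(±iθ/2) = cos(θ/2) ± i·sin(θ/2); θ = 3.232, cos(θ/2) ≈ -0.0451883, sin(θ/2) ≈ 0.998978.
With a = amp(|0⟩) = 0.6745 and b = amp(|1⟩) = (-0.6253 + 0.3925i):
new amp(|0⟩) = (-0.0451883 - 0.998978i)·a = (-0.03048 - 0.6738i)
new amp(|1⟩) = (-0.0451883 + 0.998978i)·b = (-0.3638 - 0.6424i)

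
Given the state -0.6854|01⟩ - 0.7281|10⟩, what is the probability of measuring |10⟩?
0.5301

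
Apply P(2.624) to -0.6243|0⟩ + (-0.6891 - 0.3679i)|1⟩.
-0.6243|0⟩ + (0.7809 - 0.02125i)|1⟩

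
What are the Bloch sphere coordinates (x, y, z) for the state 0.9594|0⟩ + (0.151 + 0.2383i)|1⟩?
(0.2897, 0.4573, 0.8409)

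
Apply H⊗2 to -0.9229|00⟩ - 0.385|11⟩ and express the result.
-0.654|00⟩ - 0.269|01⟩ - 0.269|10⟩ - 0.654|11⟩

H⊗2 gives amp(|y⟩) = (1/2) Σ_x (−1)^(x·y) amp(|x⟩), where x·y is the number of positions in which both x and y have a 1.
|00⟩: (-0.9229 - 0.385)/2 = -0.654
|01⟩: (-0.9229 + 0.385)/2 = -0.269
|10⟩: (-0.9229 + 0.385)/2 = -0.269
|11⟩: (-0.9229 - 0.385)/2 = -0.654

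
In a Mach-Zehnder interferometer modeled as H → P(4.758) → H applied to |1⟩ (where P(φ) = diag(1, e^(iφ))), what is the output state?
(0.4772 + 0.4995i)|0⟩ + (0.5228 - 0.4995i)|1⟩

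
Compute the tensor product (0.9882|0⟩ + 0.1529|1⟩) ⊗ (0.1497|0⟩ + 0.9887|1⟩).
0.1479|00⟩ + 0.977|01⟩ + 0.02289|10⟩ + 0.1512|11⟩

amp(|b₁b₂…⟩) = product of the factor amplitudes for bits b₁, b₂, …; only kets whose every factor amplitude is nonzero survive.
|00⟩: (0.9882)(0.1497) = 0.1479
|01⟩: (0.9882)(0.9887) = 0.977
|10⟩: (0.1529)(0.1497) = 0.02289
|11⟩: (0.1529)(0.9887) = 0.1512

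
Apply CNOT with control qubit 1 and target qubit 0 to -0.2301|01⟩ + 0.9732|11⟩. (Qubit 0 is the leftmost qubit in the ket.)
0.9732|01⟩ - 0.2301|11⟩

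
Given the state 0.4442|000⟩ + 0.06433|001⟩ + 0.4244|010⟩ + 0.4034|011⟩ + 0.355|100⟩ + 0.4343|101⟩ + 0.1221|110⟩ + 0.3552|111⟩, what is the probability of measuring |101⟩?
0.1886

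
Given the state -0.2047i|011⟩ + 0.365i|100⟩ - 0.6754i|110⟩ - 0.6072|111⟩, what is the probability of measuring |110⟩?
0.4562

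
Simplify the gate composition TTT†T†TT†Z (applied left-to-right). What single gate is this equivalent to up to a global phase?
Z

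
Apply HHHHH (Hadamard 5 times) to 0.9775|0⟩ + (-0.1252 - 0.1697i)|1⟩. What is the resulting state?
(0.6027 - 0.12i)|0⟩ + (0.7797 + 0.12i)|1⟩

H² = I, so H^5 = H: a single Hadamard. With (a, b) = (0.9775, (-0.1252 - 0.1697i)), H gives ((a + b)/√2, (a − b)/√2) = ((0.6027 - 0.12i), (0.7797 + 0.12i)).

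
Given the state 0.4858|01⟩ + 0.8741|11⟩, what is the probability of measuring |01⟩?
0.236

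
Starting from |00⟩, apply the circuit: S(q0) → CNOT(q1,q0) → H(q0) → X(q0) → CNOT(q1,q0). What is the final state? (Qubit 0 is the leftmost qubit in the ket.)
1/√2|00⟩ + 1/√2|10⟩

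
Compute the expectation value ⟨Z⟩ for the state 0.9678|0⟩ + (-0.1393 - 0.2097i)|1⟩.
0.8733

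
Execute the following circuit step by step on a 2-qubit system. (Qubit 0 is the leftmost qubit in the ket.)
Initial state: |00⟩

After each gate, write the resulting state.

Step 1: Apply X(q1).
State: |01⟩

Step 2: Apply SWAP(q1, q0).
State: |10⟩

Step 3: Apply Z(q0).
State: -|10⟩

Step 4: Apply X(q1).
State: -|11⟩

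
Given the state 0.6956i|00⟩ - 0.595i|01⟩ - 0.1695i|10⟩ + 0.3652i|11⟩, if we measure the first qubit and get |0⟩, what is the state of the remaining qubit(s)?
0.7599i|0⟩ - 0.65i|1⟩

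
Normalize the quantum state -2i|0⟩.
-i|0⟩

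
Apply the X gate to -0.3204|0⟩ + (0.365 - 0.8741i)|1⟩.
(0.365 - 0.8741i)|0⟩ - 0.3204|1⟩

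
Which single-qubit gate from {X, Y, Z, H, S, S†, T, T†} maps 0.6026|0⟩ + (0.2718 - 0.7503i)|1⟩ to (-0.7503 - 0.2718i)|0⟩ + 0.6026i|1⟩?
Y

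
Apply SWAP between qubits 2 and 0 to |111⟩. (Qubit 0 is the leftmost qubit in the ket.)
|111⟩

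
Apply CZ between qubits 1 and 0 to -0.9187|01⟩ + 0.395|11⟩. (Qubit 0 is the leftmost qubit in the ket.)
-0.9187|01⟩ - 0.395|11⟩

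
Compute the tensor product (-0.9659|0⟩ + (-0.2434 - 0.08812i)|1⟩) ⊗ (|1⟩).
-0.9659|01⟩ + (-0.2434 - 0.08812i)|11⟩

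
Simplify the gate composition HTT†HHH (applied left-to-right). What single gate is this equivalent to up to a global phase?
I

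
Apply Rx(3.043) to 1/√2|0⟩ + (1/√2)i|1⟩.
0.7411|0⟩ - 0.6714i|1⟩

Rx(3.043) = [[cos(θ/2), −i·sin(θ/2)], [−i·sin(θ/2), cos(θ/2)]]; θ = 3.043, cos(θ/2) ≈ 0.0492764, sin(θ/2) ≈ 0.998785.
With a = amp(|0⟩) = 1/√2 and b = amp(|1⟩) = (1/√2)i:
new amp(|0⟩) = (0.0492764)·a + (-0.998785i)·b = 0.7411
new amp(|1⟩) = (-0.998785i)·a + (0.0492764)·b = -0.6714i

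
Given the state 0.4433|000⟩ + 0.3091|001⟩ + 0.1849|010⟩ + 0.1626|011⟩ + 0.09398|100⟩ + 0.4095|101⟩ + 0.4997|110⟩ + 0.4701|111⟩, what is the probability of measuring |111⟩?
0.221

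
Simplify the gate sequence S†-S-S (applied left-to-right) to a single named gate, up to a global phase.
S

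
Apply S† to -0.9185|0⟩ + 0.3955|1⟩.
-0.9185|0⟩ - 0.3955i|1⟩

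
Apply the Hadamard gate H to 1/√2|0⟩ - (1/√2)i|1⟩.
(1/2 - (1/2)i)|0⟩ + (1/2 + (1/2)i)|1⟩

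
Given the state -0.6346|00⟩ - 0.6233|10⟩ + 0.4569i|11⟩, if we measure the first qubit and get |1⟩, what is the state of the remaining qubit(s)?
-0.8065|0⟩ + 0.5912i|1⟩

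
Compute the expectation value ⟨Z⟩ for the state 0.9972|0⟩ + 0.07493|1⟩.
0.9888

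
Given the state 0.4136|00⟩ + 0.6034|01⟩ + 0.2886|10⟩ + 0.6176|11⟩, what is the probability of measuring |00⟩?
0.1711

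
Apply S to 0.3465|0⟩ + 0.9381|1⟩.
0.3465|0⟩ + 0.9381i|1⟩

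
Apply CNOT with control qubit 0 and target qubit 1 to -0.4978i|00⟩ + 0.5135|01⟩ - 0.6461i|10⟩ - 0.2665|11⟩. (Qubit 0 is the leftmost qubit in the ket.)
-0.4978i|00⟩ + 0.5135|01⟩ - 0.2665|10⟩ - 0.6461i|11⟩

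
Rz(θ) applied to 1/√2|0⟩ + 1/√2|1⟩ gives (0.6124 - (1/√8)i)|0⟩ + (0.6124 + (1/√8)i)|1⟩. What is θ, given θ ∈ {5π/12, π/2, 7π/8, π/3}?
π/3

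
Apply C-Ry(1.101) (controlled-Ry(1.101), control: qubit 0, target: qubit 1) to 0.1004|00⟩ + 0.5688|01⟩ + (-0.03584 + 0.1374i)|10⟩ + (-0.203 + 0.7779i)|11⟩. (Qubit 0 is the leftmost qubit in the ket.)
0.1004|00⟩ + 0.5688|01⟩ + (0.07565 - 0.2898i)|10⟩ + (-0.1918 + 0.7349i)|11⟩

C-Ry(1.101) leaves the control-|0⟩ kets |00⟩, |01⟩ unchanged and applies Ry(1.101) to qubit 1 on the control-|1⟩ pair (|10⟩, |11⟩).
Ry(1.101) = [[cos(θ/2), −sin(θ/2)], [sin(θ/2), cos(θ/2)]]; θ = 1.101, cos(θ/2) ≈ 0.852263, sin(θ/2) ≈ 0.523113.
With a = amp(|10⟩) = (-0.03584 + 0.1374i) and b = amp(|11⟩) = (-0.203 + 0.7779i):
new amp(|10⟩) = (0.852263)·a + (-0.523113)·b = (0.07565 - 0.2898i)
new amp(|11⟩) = (0.523113)·a + (0.852263)·b = (-0.1918 + 0.7349i)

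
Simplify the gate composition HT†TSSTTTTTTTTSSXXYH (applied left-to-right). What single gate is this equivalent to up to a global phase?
Y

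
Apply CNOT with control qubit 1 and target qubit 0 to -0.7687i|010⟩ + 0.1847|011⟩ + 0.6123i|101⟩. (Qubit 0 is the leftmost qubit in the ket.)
0.6123i|101⟩ - 0.7687i|110⟩ + 0.1847|111⟩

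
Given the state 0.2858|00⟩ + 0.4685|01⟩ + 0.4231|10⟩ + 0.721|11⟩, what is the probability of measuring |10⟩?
0.179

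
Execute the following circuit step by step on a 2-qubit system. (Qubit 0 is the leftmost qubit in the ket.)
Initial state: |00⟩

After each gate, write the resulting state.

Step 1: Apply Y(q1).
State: i|01⟩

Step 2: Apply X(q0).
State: i|11⟩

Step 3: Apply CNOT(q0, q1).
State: i|10⟩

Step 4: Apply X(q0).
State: i|00⟩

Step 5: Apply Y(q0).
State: -|10⟩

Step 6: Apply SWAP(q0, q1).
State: -|01⟩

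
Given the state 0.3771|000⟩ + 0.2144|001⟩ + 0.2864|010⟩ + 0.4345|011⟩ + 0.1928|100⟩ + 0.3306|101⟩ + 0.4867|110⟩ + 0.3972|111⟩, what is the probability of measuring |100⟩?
0.03717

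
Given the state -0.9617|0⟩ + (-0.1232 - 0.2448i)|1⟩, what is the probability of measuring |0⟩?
0.9249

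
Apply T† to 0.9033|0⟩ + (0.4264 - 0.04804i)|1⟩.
0.9033|0⟩ + (0.2675 - 0.3355i)|1⟩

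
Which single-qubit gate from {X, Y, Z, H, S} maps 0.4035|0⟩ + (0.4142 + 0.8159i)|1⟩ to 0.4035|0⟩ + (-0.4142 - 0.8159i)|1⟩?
Z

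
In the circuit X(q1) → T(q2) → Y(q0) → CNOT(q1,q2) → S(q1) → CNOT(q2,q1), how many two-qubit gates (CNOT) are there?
2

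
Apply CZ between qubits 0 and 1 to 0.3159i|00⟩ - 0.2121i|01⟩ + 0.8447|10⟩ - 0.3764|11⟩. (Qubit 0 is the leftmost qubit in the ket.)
0.3159i|00⟩ - 0.2121i|01⟩ + 0.8447|10⟩ + 0.3764|11⟩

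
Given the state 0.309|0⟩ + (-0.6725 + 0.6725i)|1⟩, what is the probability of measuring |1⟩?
0.9045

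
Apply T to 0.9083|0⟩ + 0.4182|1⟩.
0.9083|0⟩ + (0.2957 + 0.2957i)|1⟩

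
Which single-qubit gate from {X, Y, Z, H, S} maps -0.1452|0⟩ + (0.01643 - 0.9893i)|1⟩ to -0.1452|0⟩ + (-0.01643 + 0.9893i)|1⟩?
Z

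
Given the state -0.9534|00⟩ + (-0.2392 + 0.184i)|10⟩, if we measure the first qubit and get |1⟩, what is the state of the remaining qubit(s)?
(-0.7926 + 0.6097i)|0⟩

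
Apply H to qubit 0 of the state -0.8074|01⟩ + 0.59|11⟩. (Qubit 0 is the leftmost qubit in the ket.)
-0.1537|01⟩ - 0.9881|11⟩

H on qubit 0 mixes each pair of kets that differ only in qubit 0: amplitudes (a, b) of (|…0…⟩, |…1…⟩) become ((a + b)/√2, (a − b)/√2). Kets absent from the input have amplitude 0.
(|01⟩, |11⟩): (a, b) = (-0.8074, 0.59) → (-0.1537, -0.9881)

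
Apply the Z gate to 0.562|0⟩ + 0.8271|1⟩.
0.562|0⟩ - 0.8271|1⟩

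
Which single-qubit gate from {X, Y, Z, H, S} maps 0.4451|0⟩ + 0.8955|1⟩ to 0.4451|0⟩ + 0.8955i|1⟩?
S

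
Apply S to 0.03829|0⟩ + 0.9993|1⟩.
0.03829|0⟩ + 0.9993i|1⟩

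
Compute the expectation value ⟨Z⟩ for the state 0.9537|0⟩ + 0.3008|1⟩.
0.8191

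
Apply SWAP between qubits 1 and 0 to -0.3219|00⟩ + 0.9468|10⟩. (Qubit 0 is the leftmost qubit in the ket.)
-0.3219|00⟩ + 0.9468|01⟩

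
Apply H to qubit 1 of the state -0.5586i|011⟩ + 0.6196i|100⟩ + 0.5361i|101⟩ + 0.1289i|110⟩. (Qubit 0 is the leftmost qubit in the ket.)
-0.395i|001⟩ + 0.395i|011⟩ + 0.5293i|100⟩ + 0.3791i|101⟩ + 0.347i|110⟩ + 0.3791i|111⟩

H on qubit 1 mixes each pair of kets that differ only in qubit 1: amplitudes (a, b) of (|…0…⟩, |…1…⟩) become ((a + b)/√2, (a − b)/√2). Kets absent from the input have amplitude 0.
(|001⟩, |011⟩): (a, b) = (0, -0.5586i) → (-0.395i, 0.395i)
(|100⟩, |110⟩): (a, b) = (0.6196i, 0.1289i) → (0.5293i, 0.347i)
(|101⟩, |111⟩): (a, b) = (0.5361i, 0) → (0.3791i, 0.3791i)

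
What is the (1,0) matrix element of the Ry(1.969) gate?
0.833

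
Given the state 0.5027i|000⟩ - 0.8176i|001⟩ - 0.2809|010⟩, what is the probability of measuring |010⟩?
0.0789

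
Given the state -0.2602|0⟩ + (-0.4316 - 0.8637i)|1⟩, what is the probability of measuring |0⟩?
0.0677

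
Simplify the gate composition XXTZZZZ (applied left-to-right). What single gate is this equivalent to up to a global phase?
T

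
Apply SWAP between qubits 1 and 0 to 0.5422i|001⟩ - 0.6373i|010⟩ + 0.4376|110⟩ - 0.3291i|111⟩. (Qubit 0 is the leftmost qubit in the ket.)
0.5422i|001⟩ - 0.6373i|100⟩ + 0.4376|110⟩ - 0.3291i|111⟩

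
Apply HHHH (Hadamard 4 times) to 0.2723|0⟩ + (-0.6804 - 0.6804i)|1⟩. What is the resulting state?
0.2723|0⟩ + (-0.6804 - 0.6804i)|1⟩

H² = I, so an even number of Hadamards cancels: H^4 = I and the state is unchanged.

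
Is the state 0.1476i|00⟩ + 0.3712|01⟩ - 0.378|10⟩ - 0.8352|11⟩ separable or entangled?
Entangled

Writing the state as a|00⟩ + b|01⟩ + c|10⟩ + d|11⟩, it is a product state iff ad − bc = 0.
Here (a, b, c, d) = (0.1476i, 0.3712, -0.378, -0.8352): ad − bc = (0.1476i)(-0.8352) − (0.3712)(-0.378) = (0.1403 - 0.1233i) ≠ 0, so the state is entangled.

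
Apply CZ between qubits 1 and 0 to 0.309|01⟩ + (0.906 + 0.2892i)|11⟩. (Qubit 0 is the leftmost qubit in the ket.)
0.309|01⟩ + (-0.906 - 0.2892i)|11⟩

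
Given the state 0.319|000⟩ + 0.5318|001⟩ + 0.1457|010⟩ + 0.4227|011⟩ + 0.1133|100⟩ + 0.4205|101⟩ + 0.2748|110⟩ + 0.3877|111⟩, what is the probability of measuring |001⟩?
0.2828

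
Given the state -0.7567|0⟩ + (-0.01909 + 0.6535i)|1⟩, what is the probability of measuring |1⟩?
0.4274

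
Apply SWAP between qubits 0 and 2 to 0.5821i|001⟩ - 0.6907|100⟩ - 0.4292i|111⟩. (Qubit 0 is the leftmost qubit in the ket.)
-0.6907|001⟩ + 0.5821i|100⟩ - 0.4292i|111⟩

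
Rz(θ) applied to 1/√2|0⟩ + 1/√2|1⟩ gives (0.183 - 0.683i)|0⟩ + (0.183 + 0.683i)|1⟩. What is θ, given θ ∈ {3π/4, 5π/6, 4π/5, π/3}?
5π/6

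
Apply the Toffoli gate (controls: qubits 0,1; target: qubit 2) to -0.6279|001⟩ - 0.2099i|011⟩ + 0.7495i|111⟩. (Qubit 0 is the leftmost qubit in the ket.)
-0.6279|001⟩ - 0.2099i|011⟩ + 0.7495i|110⟩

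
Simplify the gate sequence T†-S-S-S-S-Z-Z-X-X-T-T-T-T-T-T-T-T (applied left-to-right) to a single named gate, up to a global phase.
T†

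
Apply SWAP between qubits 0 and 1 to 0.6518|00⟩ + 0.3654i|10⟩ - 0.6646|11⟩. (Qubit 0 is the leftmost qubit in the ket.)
0.6518|00⟩ + 0.3654i|01⟩ - 0.6646|11⟩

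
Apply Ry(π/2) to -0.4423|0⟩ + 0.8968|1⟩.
-0.9469|0⟩ + 0.3214|1⟩

Ry(π/2) = [[cos(θ/2), −sin(θ/2)], [sin(θ/2), cos(θ/2)]]; θ = π/2, cos(θ/2) ≈ 0.707107, sin(θ/2) ≈ 0.707107.
With a = amp(|0⟩) = -0.4423 and b = amp(|1⟩) = 0.8968:
new amp(|0⟩) = (0.707107)·a + (-0.707107)·b = -0.9469
new amp(|1⟩) = (0.707107)·a + (0.707107)·b = 0.3214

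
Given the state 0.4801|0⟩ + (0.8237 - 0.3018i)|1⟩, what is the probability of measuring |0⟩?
0.2305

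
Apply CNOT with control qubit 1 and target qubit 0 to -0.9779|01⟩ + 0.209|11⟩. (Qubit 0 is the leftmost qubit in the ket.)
0.209|01⟩ - 0.9779|11⟩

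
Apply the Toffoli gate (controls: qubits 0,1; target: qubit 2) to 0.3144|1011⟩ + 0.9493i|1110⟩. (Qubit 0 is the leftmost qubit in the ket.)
0.3144|1011⟩ + 0.9493i|1100⟩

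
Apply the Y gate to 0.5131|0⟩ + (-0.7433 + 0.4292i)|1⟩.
(0.4292 + 0.7433i)|0⟩ + 0.5131i|1⟩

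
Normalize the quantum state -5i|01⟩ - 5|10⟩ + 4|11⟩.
-0.6155i|01⟩ - 0.6155|10⟩ + 0.4924|11⟩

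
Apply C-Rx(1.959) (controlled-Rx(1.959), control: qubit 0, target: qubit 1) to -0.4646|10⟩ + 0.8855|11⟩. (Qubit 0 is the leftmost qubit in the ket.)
(-0.259 - 0.7352i)|10⟩ + (0.4936 + 0.3857i)|11⟩

C-Rx(1.959) leaves the control-|0⟩ kets |00⟩, |01⟩ unchanged and applies Rx(1.959) to qubit 1 on the control-|1⟩ pair (|10⟩, |11⟩).
Rx(1.959) = [[cos(θ/2), −i·sin(θ/2)], [−i·sin(θ/2), cos(θ/2)]]; θ = 1.959, cos(θ/2) ≈ 0.557438, sin(θ/2) ≈ 0.830219.
With a = amp(|10⟩) = -0.4646 and b = amp(|11⟩) = 0.8855:
new amp(|10⟩) = (0.557438)·a + (-0.830219i)·b = (-0.259 - 0.7352i)
new amp(|11⟩) = (-0.830219i)·a + (0.557438)·b = (0.4936 + 0.3857i)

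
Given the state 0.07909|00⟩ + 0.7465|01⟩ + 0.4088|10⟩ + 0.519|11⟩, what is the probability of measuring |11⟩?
0.2694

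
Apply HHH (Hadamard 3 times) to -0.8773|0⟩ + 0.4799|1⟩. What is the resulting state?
-0.281|0⟩ - 0.9597|1⟩

H² = I, so H^3 = H: a single Hadamard. With (a, b) = (-0.8773, 0.4799), H gives ((a + b)/√2, (a − b)/√2) = (-0.281, -0.9597).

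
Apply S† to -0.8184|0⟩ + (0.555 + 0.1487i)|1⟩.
-0.8184|0⟩ + (0.1487 - 0.555i)|1⟩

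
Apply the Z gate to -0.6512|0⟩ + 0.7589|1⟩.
-0.6512|0⟩ - 0.7589|1⟩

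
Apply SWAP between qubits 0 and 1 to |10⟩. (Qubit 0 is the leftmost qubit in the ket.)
|01⟩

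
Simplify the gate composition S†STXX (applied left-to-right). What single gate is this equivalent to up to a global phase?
T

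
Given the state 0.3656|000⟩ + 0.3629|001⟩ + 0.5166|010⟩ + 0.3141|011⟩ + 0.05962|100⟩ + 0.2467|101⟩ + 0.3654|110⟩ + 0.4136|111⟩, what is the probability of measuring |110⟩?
0.1335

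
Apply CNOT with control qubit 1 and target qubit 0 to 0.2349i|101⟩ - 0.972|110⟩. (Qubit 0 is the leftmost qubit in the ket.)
-0.972|010⟩ + 0.2349i|101⟩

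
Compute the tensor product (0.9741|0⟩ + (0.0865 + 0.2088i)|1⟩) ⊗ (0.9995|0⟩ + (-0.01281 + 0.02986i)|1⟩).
0.9736|00⟩ + (-0.01248 + 0.02909i)|01⟩ + (0.08646 + 0.2087i)|10⟩ + (-0.007343 - 0.00009184i)|11⟩

amp(|b₁b₂…⟩) = product of the factor amplitudes for bits b₁, b₂, …; only kets whose every factor amplitude is nonzero survive.
|00⟩: (0.9741)(0.9995) = 0.9736
|01⟩: (0.9741)(-0.01281 + 0.02986i) = (-0.01248 + 0.02909i)
|10⟩: (0.0865 + 0.2088i)(0.9995) = (0.08646 + 0.2087i)
|11⟩: (0.0865 + 0.2088i)(-0.01281 + 0.02986i) = (-0.007343 - 0.00009184i)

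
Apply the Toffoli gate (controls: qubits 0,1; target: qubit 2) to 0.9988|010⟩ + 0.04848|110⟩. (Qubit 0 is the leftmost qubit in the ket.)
0.9988|010⟩ + 0.04848|111⟩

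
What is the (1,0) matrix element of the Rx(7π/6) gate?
-0.9659i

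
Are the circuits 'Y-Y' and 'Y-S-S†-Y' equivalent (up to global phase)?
Yes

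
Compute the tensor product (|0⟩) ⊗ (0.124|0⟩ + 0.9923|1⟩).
0.124|00⟩ + 0.9923|01⟩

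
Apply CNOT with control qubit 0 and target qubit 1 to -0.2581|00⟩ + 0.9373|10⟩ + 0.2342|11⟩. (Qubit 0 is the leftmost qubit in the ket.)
-0.2581|00⟩ + 0.2342|10⟩ + 0.9373|11⟩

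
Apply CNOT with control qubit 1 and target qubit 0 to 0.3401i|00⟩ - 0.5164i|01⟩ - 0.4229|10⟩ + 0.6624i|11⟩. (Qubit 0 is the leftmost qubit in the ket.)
0.3401i|00⟩ + 0.6624i|01⟩ - 0.4229|10⟩ - 0.5164i|11⟩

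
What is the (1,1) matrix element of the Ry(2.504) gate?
0.3134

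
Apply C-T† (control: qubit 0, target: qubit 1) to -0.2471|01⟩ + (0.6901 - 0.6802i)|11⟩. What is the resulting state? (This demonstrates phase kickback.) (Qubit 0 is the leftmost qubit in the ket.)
-0.2471|01⟩ + (0.007 - 0.9689i)|11⟩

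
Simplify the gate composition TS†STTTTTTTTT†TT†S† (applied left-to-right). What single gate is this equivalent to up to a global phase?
S†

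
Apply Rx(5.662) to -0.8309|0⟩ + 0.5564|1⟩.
(0.7911 - 0.17i)|0⟩ + (-0.5298 + 0.2539i)|1⟩

Rx(5.662) = [[cos(θ/2), −i·sin(θ/2)], [−i·sin(θ/2), cos(θ/2)]]; θ = 5.662, cos(θ/2) ≈ -0.952153, sin(θ/2) ≈ 0.305623.
With a = amp(|0⟩) = -0.8309 and b = amp(|1⟩) = 0.5564:
new amp(|0⟩) = (-0.952153)·a + (-0.305623i)·b = (0.7911 - 0.17i)
new amp(|1⟩) = (-0.305623i)·a + (-0.952153)·b = (-0.5298 + 0.2539i)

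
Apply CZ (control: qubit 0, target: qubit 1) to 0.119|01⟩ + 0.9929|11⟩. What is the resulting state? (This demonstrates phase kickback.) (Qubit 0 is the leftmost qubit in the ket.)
0.119|01⟩ - 0.9929|11⟩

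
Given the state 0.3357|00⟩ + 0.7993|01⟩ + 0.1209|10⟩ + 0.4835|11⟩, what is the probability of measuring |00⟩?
0.1127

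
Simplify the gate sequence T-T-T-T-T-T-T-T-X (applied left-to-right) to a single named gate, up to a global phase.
X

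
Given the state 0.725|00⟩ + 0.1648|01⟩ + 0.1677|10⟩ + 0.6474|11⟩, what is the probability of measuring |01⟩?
0.02716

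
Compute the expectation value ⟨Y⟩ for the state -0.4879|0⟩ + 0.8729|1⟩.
0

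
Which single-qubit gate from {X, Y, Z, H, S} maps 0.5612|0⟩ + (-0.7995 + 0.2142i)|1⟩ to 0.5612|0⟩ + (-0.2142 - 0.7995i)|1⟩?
S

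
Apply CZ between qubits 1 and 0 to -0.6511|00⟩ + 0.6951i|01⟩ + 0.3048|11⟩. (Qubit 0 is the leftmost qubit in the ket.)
-0.6511|00⟩ + 0.6951i|01⟩ - 0.3048|11⟩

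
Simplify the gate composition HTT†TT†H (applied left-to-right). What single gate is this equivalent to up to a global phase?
I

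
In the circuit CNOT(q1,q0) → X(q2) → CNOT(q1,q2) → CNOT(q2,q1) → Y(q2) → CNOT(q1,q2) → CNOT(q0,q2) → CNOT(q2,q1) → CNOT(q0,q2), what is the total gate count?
9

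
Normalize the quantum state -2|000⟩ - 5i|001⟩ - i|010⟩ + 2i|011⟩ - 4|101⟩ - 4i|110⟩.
-0.2462|000⟩ - 0.6155i|001⟩ - 0.1231i|010⟩ + 0.2462i|011⟩ - 0.4924|101⟩ - 0.4924i|110⟩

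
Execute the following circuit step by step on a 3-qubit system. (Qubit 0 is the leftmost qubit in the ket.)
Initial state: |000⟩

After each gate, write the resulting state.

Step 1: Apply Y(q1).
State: i|010⟩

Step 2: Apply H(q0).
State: (1/√2)i|010⟩ + (1/√2)i|110⟩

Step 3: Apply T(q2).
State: (1/√2)i|010⟩ + (1/√2)i|110⟩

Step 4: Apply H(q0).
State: i|010⟩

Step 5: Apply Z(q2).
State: i|010⟩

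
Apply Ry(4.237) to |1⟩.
-0.8537|0⟩ - 0.5207|1⟩

Ry(4.237) = [[cos(θ/2), −sin(θ/2)], [sin(θ/2), cos(θ/2)]]; θ = 4.237, cos(θ/2) ≈ -0.520728, sin(θ/2) ≈ 0.853723.
With a = amp(|0⟩) = 0 and b = amp(|1⟩) = 1:
new amp(|0⟩) = (-0.520728)·a + (-0.853723)·b = -0.8537
new amp(|1⟩) = (0.853723)·a + (-0.520728)·b = -0.5207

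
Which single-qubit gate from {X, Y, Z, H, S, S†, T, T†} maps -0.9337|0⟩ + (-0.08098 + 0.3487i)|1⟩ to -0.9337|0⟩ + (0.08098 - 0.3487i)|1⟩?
Z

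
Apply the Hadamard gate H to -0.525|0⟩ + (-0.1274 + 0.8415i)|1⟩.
(-0.4613 + 0.595i)|0⟩ + (-0.2811 - 0.595i)|1⟩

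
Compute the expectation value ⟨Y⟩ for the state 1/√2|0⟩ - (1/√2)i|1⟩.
-1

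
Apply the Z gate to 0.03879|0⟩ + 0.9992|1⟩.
0.03879|0⟩ - 0.9992|1⟩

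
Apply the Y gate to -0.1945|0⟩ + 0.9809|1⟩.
-0.9809i|0⟩ - 0.1945i|1⟩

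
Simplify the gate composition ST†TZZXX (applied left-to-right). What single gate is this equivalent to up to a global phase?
S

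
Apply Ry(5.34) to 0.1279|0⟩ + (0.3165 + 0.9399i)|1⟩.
(-0.2577 - 0.427i)|0⟩ + (-0.2238 - 0.8373i)|1⟩

Ry(5.34) = [[cos(θ/2), −sin(θ/2)], [sin(θ/2), cos(θ/2)]]; θ = 5.34, cos(θ/2) ≈ -0.890846, sin(θ/2) ≈ 0.454306.
With a = amp(|0⟩) = 0.1279 and b = amp(|1⟩) = (0.3165 + 0.9399i):
new amp(|0⟩) = (-0.890846)·a + (-0.454306)·b = (-0.2577 - 0.427i)
new amp(|1⟩) = (0.454306)·a + (-0.890846)·b = (-0.2238 - 0.8373i)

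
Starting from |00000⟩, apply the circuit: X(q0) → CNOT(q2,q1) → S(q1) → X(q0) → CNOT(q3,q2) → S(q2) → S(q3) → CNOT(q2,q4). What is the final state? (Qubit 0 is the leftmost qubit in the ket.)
|00000⟩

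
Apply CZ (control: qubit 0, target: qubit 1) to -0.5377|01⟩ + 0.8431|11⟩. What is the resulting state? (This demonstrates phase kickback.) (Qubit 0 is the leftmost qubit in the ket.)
-0.5377|01⟩ - 0.8431|11⟩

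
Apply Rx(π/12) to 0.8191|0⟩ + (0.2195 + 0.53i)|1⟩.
(0.8813 - 0.02865i)|0⟩ + (0.2176 + 0.4186i)|1⟩

Rx(π/12) = [[cos(θ/2), −i·sin(θ/2)], [−i·sin(θ/2), cos(θ/2)]]; θ = π/12, cos(θ/2) ≈ 0.991445, sin(θ/2) ≈ 0.130526.
With a = amp(|0⟩) = 0.8191 and b = amp(|1⟩) = (0.2195 + 0.53i):
new amp(|0⟩) = (0.991445)·a + (-0.130526i)·b = (0.8813 - 0.02865i)
new amp(|1⟩) = (-0.130526i)·a + (0.991445)·b = (0.2176 + 0.4186i)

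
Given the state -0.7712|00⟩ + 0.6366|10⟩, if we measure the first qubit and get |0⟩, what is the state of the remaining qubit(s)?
-|0⟩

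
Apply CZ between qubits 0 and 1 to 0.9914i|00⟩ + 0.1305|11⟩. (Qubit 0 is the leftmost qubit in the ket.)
0.9914i|00⟩ - 0.1305|11⟩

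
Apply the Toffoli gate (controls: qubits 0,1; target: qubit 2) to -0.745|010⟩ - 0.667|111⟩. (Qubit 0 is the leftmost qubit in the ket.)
-0.745|010⟩ - 0.667|110⟩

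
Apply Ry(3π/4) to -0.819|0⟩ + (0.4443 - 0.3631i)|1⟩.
(-0.7239 + 0.3355i)|0⟩ + (-0.5866 - 0.139i)|1⟩

Ry(3π/4) = [[cos(θ/2), −sin(θ/2)], [sin(θ/2), cos(θ/2)]]; θ = 3π/4, cos(θ/2) ≈ 0.382683, sin(θ/2) ≈ 0.92388.
With a = amp(|0⟩) = -0.819 and b = amp(|1⟩) = (0.4443 - 0.3631i):
new amp(|0⟩) = (0.382683)·a + (-0.92388)·b = (-0.7239 + 0.3355i)
new amp(|1⟩) = (0.92388)·a + (0.382683)·b = (-0.5866 - 0.139i)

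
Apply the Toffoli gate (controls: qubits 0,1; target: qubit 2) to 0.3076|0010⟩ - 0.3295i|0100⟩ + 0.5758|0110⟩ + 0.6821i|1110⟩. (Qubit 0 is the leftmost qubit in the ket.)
0.3076|0010⟩ - 0.3295i|0100⟩ + 0.5758|0110⟩ + 0.6821i|1100⟩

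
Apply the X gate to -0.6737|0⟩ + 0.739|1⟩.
0.739|0⟩ - 0.6737|1⟩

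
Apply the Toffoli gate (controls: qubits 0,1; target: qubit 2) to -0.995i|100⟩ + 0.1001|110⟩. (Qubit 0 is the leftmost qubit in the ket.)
-0.995i|100⟩ + 0.1001|111⟩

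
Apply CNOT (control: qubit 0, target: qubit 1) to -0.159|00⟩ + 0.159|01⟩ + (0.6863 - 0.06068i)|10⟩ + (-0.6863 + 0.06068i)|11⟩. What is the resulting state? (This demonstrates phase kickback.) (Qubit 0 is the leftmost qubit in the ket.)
-0.159|00⟩ + 0.159|01⟩ + (-0.6863 + 0.06068i)|10⟩ + (0.6863 - 0.06068i)|11⟩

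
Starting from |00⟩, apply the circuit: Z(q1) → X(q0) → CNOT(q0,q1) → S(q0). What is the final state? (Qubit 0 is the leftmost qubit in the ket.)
i|11⟩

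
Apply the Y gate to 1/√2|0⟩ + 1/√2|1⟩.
-(1/√2)i|0⟩ + (1/√2)i|1⟩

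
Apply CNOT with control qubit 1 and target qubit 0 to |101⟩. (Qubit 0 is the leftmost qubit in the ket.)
|101⟩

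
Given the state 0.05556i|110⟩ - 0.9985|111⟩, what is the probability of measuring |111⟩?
0.997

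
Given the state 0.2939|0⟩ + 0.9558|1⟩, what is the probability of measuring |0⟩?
0.08638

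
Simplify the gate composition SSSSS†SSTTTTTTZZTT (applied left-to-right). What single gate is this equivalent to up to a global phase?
S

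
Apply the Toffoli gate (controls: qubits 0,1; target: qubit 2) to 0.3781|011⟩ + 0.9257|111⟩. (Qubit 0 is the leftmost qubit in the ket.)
0.3781|011⟩ + 0.9257|110⟩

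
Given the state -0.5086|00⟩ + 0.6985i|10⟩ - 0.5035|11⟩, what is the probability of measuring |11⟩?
0.2535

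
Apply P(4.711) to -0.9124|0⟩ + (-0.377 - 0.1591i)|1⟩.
-0.9124|0⟩ + (-0.1586 + 0.3772i)|1⟩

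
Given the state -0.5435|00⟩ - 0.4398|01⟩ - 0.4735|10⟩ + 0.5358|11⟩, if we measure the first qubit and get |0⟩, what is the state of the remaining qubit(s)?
-0.7774|0⟩ - 0.629|1⟩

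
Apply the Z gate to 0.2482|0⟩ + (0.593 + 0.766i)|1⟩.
0.2482|0⟩ + (-0.593 - 0.766i)|1⟩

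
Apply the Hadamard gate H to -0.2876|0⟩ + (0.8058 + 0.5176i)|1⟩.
(0.3664 + 0.366i)|0⟩ + (-0.7732 - 0.366i)|1⟩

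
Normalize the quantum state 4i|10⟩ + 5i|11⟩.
0.6247i|10⟩ + 0.7809i|11⟩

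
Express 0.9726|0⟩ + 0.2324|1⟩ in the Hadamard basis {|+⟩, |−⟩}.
0.8521|+⟩ + 0.5234|−⟩

With |ψ⟩ = α|0⟩ + β|1⟩, the Hadamard-basis coefficients are ⟨+|ψ⟩ = (α + β)/√2 and ⟨−|ψ⟩ = (α − β)/√2.
Here α = 0.9726, β = 0.2324: (α + β)/√2 = 0.8521, (α − β)/√2 = 0.5234.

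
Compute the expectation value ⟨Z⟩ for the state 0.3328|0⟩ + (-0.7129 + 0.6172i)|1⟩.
-0.7784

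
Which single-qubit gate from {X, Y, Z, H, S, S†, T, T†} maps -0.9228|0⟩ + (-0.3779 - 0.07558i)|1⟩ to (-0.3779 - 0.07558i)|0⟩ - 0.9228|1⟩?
X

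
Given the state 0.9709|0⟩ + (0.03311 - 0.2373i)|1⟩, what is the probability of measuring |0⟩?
0.9426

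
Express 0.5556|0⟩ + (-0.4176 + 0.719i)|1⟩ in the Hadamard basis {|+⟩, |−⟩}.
(0.09758 + 0.5084i)|+⟩ + (0.6882 - 0.5084i)|−⟩

With |ψ⟩ = α|0⟩ + β|1⟩, the Hadamard-basis coefficients are ⟨+|ψ⟩ = (α + β)/√2 and ⟨−|ψ⟩ = (α − β)/√2.
Here α = 0.5556, β = (-0.4176 + 0.719i): (α + β)/√2 = (0.09758 + 0.5084i), (α − β)/√2 = (0.6882 - 0.5084i).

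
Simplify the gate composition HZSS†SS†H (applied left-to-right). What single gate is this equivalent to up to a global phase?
X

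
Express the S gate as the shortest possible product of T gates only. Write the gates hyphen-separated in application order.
T-T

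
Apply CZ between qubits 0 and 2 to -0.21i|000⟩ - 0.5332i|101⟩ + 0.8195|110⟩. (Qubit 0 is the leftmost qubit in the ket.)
-0.21i|000⟩ + 0.5332i|101⟩ + 0.8195|110⟩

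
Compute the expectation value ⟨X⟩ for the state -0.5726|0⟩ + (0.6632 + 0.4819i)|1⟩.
-0.7595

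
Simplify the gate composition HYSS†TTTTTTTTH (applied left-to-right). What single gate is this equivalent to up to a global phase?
Y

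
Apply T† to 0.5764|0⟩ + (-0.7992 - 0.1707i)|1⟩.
0.5764|0⟩ + (-0.6858 + 0.4444i)|1⟩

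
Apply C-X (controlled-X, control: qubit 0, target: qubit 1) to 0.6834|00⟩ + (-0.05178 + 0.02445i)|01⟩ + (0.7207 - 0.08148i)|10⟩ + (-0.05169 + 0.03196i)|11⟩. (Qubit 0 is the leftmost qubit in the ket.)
0.6834|00⟩ + (-0.05178 + 0.02445i)|01⟩ + (-0.05169 + 0.03196i)|10⟩ + (0.7207 - 0.08148i)|11⟩

C-X leaves the control-|0⟩ kets |00⟩, |01⟩ unchanged and applies X to qubit 1 on the control-|1⟩ pair (|10⟩, |11⟩).
X = [[0, 1], [1, 0]].
With a = amp(|10⟩) = (0.7207 - 0.08148i) and b = amp(|11⟩) = (-0.05169 + 0.03196i):
new amp(|10⟩) = (1)·b = (-0.05169 + 0.03196i)
new amp(|11⟩) = (1)·a = (0.7207 - 0.08148i)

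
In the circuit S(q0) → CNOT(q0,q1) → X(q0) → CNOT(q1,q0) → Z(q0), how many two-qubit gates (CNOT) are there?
2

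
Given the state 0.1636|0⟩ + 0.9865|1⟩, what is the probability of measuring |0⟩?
0.02676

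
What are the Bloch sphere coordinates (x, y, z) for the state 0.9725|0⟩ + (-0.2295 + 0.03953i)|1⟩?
(-0.4464, 0.07689, 0.8915)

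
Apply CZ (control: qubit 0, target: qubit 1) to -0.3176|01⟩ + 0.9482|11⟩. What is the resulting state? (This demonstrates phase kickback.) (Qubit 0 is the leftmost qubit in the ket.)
-0.3176|01⟩ - 0.9482|11⟩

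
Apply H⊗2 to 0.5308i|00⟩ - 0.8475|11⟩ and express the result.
(-0.4238 + 0.2654i)|00⟩ + (0.4238 + 0.2654i)|01⟩ + (0.4238 + 0.2654i)|10⟩ + (-0.4238 + 0.2654i)|11⟩

H⊗2 gives amp(|y⟩) = (1/2) Σ_x (−1)^(x·y) amp(|x⟩), where x·y is the number of positions in which both x and y have a 1.
|00⟩: (0.5308i - 0.8475)/2 = (-0.4238 + 0.2654i)
|01⟩: (0.5308i + 0.8475)/2 = (0.4238 + 0.2654i)
|10⟩: (0.5308i + 0.8475)/2 = (0.4238 + 0.2654i)
|11⟩: (0.5308i - 0.8475)/2 = (-0.4238 + 0.2654i)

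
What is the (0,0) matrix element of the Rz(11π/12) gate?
(0.1305 - 0.9914i)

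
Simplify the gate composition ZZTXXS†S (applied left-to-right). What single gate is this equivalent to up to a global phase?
T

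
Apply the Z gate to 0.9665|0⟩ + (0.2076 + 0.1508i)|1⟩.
0.9665|0⟩ + (-0.2076 - 0.1508i)|1⟩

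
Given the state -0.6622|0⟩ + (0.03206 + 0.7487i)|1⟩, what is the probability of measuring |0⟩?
0.4385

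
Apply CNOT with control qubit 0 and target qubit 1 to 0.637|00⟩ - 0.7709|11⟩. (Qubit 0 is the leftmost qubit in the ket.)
0.637|00⟩ - 0.7709|10⟩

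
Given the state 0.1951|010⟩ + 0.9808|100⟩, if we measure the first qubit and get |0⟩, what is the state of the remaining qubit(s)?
|10⟩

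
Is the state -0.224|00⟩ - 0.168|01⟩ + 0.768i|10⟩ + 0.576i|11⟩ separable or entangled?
Separable

Writing the state as a|00⟩ + b|01⟩ + c|10⟩ + d|11⟩, it is a product state iff ad − bc = 0.
Here (a, b, c, d) = (-0.224, -0.168, 0.768i, 0.576i): ad − bc = (-0.224)(0.576i) − (-0.168)(0.768i) = 0, so the state is separable.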